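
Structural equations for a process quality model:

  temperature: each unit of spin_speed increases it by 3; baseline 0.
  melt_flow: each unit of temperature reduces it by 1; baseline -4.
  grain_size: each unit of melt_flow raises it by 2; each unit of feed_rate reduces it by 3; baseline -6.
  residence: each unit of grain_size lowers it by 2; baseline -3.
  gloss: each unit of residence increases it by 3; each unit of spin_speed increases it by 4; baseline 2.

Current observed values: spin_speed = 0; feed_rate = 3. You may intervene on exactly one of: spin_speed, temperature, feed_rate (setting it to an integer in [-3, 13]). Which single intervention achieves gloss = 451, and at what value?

Intervening on spin_speed: with other inputs at their observed values, gloss = 40*spin_speed + 131. Solving for 451 gives spin_speed = 8, within [-3, 13].
Intervening on temperature: gloss = 12*temperature + 131. Reaching 451 requires temperature = 80/3, not an integer.
Intervening on feed_rate: gloss = 18*feed_rate + 77. Reaching 451 requires feed_rate = 187/9, not an integer.

set spin_speed = 8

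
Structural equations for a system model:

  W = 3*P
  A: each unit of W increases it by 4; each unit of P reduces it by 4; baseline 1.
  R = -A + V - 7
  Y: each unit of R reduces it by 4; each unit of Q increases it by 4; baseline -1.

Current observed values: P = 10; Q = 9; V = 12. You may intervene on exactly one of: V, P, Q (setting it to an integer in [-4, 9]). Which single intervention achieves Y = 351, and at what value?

set V = 9

Intervening on V: with other inputs at their observed values, Y = -4*V + 387. Solving for 351 gives V = 9, within [-4, 9].
Intervening on P: Y = 32*P + 19. Reaching 351 requires P = 83/8, not an integer.
Intervening on Q: Y = 4*Q + 303. Reaching 351 requires Q = 12, outside [-4, 9].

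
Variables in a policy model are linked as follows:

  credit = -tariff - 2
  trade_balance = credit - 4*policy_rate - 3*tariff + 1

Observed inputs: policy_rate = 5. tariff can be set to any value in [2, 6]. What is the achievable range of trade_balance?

Substituting into the trade_balance equation gives trade_balance = -4*tariff - 21.
Linear in tariff, so extremes are at the endpoints: tariff = 2 gives trade_balance = -29; tariff = 6 gives trade_balance = -45.

-45 to -29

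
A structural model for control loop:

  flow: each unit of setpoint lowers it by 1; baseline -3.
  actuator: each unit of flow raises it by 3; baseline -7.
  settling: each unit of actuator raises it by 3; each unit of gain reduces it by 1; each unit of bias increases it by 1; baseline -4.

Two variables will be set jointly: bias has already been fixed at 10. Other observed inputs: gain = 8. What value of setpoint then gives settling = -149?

With bias held at 10:
Substituting into the actuator equation gives actuator = -3*setpoint - 16.
Substituting into the settling equation gives settling = -9*setpoint - 50.
Solve -9*setpoint - 50 = -149: setpoint = (-149 + 50) / -9 = 11.

setpoint = 11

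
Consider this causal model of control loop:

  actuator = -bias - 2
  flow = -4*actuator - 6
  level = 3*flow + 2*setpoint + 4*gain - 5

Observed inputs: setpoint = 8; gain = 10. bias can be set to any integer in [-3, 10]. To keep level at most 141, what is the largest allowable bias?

bias = 7

Substituting into the flow equation gives flow = 4*bias + 2.
Substituting into the level equation gives level = 12*bias + 57.
Require 12*bias + 57 ≤ 141, so bias ≤ 7.
The largest integer in [-3, 10] satisfying this is 7.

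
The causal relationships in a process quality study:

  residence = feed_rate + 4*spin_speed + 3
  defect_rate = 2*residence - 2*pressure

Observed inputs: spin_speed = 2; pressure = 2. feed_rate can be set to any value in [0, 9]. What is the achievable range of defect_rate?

18 to 36

Substituting into the residence equation gives residence = feed_rate + 11.
This gives defect_rate = 2*feed_rate + 18.
Linear in feed_rate, so extremes are at the endpoints: feed_rate = 0 gives defect_rate = 18; feed_rate = 9 gives defect_rate = 36.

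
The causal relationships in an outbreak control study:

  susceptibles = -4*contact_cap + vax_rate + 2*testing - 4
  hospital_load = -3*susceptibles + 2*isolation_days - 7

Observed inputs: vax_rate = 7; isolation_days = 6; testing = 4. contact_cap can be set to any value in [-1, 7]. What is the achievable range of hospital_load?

Substituting into the susceptibles equation gives susceptibles = -4*contact_cap + 11.
Substituting into the hospital_load equation gives hospital_load = 12*contact_cap - 28.
Linear in contact_cap, so extremes are at the endpoints: contact_cap = -1 gives hospital_load = -40; contact_cap = 7 gives hospital_load = 56.

-40 to 56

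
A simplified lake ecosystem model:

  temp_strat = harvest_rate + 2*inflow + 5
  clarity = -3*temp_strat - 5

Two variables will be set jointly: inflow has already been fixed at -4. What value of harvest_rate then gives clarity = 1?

harvest_rate = 1

With inflow held at -4:
Substituting into the temp_strat equation gives temp_strat = harvest_rate - 3.
Substituting into the clarity equation gives clarity = -3*harvest_rate + 4.
Solve -3*harvest_rate + 4 = 1: harvest_rate = (1 - 4) / -3 = 1.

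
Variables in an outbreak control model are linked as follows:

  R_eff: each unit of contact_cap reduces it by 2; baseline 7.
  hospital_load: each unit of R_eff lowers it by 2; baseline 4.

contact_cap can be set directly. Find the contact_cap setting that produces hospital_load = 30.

Substituting into the hospital_load equation gives hospital_load = 4*contact_cap - 10.
Solve 4*contact_cap - 10 = 30: contact_cap = (30 + 10) / 4 = 10.

contact_cap = 10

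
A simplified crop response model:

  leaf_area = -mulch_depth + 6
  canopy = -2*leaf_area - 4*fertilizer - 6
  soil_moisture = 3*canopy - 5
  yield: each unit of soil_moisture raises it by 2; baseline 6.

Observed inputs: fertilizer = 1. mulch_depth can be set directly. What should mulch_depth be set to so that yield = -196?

Substituting into the canopy equation gives canopy = 2*mulch_depth - 22.
This gives soil_moisture = 6*mulch_depth - 71.
Substituting into the yield equation gives yield = 12*mulch_depth - 136.
Solve 12*mulch_depth - 136 = -196: mulch_depth = (-196 + 136) / 12 = -5.

mulch_depth = -5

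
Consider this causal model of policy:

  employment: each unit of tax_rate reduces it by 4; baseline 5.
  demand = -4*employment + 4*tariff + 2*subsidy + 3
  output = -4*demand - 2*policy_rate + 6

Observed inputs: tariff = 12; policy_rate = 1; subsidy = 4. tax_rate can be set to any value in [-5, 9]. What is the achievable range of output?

-728 to 168

Substituting into the demand equation gives demand = 16*tax_rate + 39.
Substituting into the output equation gives output = -64*tax_rate - 152.
Linear in tax_rate, so extremes are at the endpoints: tax_rate = -5 gives output = 168; tax_rate = 9 gives output = -728.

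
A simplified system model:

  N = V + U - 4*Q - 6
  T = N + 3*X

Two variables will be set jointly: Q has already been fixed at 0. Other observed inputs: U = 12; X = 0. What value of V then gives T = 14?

With Q held at 0:
Substituting into the N equation gives N = V + 6.
T becomes V + 6.
Solve V + 6 = 14: V = (14 - 6) / 1 = 8.

V = 8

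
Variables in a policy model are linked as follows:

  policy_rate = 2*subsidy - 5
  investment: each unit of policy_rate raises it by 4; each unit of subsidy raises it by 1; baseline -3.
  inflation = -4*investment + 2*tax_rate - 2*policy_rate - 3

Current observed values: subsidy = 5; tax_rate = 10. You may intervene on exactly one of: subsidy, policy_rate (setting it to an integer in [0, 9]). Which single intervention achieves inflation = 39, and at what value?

Intervening on subsidy: with other inputs at their observed values, inflation = -40*subsidy + 119. Solving for 39 gives subsidy = 2, within [0, 9].
Intervening on policy_rate: inflation = -18*policy_rate + 9. Reaching 39 requires policy_rate = -5/3, not an integer.

set subsidy = 2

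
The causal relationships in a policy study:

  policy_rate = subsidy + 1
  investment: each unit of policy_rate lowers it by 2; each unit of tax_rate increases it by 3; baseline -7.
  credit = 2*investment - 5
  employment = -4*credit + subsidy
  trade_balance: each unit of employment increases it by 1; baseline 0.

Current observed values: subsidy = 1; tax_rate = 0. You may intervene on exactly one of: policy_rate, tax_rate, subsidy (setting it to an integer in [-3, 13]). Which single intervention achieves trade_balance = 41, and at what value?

Intervening on policy_rate: trade_balance = 16*policy_rate + 77. Reaching 41 requires policy_rate = -9/4, not an integer.
Intervening on tax_rate: trade_balance = -24*tax_rate + 109. Reaching 41 requires tax_rate = 17/6, not an integer.
Intervening on subsidy: with other inputs at their observed values, trade_balance = 17*subsidy + 92. Solving for 41 gives subsidy = -3, within [-3, 13].

set subsidy = -3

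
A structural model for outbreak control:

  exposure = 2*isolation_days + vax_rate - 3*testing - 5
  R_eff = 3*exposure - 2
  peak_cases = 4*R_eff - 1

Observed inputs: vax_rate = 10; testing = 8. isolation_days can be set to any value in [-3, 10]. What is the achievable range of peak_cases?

-309 to 3

Substituting into the exposure equation gives exposure = 2*isolation_days - 19.
Substituting into the R_eff equation gives R_eff = 6*isolation_days - 59.
This gives peak_cases = 24*isolation_days - 237.
Linear in isolation_days, so extremes are at the endpoints: isolation_days = -3 gives peak_cases = -309; isolation_days = 10 gives peak_cases = 3.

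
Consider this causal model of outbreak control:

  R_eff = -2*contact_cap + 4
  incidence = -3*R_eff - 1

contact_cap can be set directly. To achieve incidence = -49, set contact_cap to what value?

Substituting into the incidence equation gives incidence = 6*contact_cap - 13.
Solve 6*contact_cap - 13 = -49: contact_cap = (-49 + 13) / 6 = -6.

contact_cap = -6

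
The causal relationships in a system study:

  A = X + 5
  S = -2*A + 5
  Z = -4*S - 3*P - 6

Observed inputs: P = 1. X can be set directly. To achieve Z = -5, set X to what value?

X = -2

Substituting into the S equation gives S = -2*X - 5.
Z becomes 8*X + 11.
Solve 8*X + 11 = -5: X = (-5 - 11) / 8 = -2.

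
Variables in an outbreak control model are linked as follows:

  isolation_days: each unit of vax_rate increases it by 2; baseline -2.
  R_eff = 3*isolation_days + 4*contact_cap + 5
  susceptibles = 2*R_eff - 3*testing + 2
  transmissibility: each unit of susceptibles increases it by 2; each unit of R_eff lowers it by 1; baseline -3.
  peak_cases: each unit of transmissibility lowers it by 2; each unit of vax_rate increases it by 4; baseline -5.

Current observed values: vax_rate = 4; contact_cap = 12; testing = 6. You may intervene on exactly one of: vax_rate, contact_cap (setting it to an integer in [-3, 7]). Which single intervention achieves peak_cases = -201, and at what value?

Intervening on vax_rate: peak_cases = -32*vax_rate - 217. Reaching -201 requires vax_rate = -1/2, not an integer.
Intervening on contact_cap: with other inputs at their observed values, peak_cases = -24*contact_cap - 57. Solving for -201 gives contact_cap = 6, within [-3, 7].

set contact_cap = 6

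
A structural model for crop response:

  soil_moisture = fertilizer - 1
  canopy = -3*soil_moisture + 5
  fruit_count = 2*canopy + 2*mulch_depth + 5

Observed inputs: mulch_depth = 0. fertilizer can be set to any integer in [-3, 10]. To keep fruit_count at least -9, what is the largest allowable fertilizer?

Substituting into the canopy equation gives canopy = -3*fertilizer + 8.
fruit_count becomes -6*fertilizer + 21.
Require -6*fertilizer + 21 ≥ -9, so fertilizer ≤ 5.
The largest integer in [-3, 10] satisfying this is 5.

fertilizer = 5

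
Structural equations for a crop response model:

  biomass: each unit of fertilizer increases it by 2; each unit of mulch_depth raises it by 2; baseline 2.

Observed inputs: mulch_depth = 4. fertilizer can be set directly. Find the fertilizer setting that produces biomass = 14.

Substituting into the biomass equation gives biomass = 2*fertilizer + 10.
Solve 2*fertilizer + 10 = 14: fertilizer = (14 - 10) / 2 = 2.

fertilizer = 2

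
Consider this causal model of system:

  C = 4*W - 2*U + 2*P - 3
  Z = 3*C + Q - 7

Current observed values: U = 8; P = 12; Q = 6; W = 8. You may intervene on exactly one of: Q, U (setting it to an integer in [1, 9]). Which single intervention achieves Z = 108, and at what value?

Intervening on Q: with other inputs at their observed values, Z = Q + 104. Solving for 108 gives Q = 4, within [1, 9].
Intervening on U: Z = -6*U + 158. Reaching 108 requires U = 25/3, not an integer.

set Q = 4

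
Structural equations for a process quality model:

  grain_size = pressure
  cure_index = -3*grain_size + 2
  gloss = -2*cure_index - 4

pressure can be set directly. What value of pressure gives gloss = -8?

pressure = 0

Substituting into the cure_index equation gives cure_index = -3*pressure + 2.
So gloss = 6*pressure - 8.
Solve 6*pressure - 8 = -8: pressure = (-8 + 8) / 6 = 0.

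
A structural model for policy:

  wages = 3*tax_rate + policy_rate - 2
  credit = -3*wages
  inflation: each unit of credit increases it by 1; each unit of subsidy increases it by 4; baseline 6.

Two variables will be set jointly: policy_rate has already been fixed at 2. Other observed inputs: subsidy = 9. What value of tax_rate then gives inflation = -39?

tax_rate = 9

With policy_rate held at 2:
Substituting into the wages equation gives wages = 3*tax_rate.
This gives credit = -9*tax_rate.
So inflation = -9*tax_rate + 42.
Solve -9*tax_rate + 42 = -39: tax_rate = (-39 - 42) / -9 = 9.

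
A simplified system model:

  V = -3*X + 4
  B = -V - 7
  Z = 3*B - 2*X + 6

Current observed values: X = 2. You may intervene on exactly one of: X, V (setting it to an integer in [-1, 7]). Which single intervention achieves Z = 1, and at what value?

Intervening on X: with other inputs at their observed values, Z = 7*X - 27. Solving for 1 gives X = 4, within [-1, 7].
Intervening on V: Z = -3*V - 19. Reaching 1 requires V = -20/3, not an integer.

set X = 4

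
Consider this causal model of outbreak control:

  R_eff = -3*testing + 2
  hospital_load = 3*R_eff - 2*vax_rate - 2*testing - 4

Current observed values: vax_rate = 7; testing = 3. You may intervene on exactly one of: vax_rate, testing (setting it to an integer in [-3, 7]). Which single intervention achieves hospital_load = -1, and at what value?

Intervening on vax_rate: hospital_load = -2*vax_rate - 31. Reaching -1 requires vax_rate = -15, outside [-3, 7].
Intervening on testing: with other inputs at their observed values, hospital_load = -11*testing - 12. Solving for -1 gives testing = -1, within [-3, 7].

set testing = -1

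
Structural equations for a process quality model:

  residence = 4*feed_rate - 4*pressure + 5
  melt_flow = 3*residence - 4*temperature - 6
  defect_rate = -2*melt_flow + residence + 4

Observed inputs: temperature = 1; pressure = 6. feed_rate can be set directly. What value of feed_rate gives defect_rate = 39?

feed_rate = 4

Substituting into the residence equation gives residence = 4*feed_rate - 19.
This gives melt_flow = 12*feed_rate - 67.
Substituting into the defect_rate equation gives defect_rate = -20*feed_rate + 119.
Solve -20*feed_rate + 119 = 39: feed_rate = (39 - 119) / -20 = 4.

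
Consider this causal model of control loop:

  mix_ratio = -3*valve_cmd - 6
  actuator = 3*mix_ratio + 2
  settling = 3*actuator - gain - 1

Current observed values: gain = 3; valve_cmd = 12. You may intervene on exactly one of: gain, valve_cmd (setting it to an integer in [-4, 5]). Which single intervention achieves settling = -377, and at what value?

set gain = 4

Intervening on gain: with other inputs at their observed values, settling = -gain - 373. Solving for -377 gives gain = 4, within [-4, 5].
Intervening on valve_cmd: settling = -27*valve_cmd - 52. Reaching -377 requires valve_cmd = 325/27, not an integer.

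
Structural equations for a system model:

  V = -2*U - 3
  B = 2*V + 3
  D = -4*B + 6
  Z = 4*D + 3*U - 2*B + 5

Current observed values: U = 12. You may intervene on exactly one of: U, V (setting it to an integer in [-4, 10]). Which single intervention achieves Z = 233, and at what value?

set U = 2

Intervening on U: with other inputs at their observed values, Z = 75*U + 83. Solving for 233 gives U = 2, within [-4, 10].
Intervening on V: Z = -36*V + 11. Reaching 233 requires V = -37/6, not an integer.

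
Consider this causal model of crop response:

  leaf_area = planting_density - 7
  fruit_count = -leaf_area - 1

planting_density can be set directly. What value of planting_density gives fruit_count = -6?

Substituting into the fruit_count equation gives fruit_count = -planting_density + 6.
Solve -planting_density + 6 = -6: planting_density = (-6 - 6) / -1 = 12.

planting_density = 12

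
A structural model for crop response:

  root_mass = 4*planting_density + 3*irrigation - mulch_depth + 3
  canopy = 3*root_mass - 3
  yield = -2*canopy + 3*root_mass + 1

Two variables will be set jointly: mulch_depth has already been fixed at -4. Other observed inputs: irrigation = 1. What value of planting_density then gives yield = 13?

With mulch_depth held at -4:
Substituting into the root_mass equation gives root_mass = 4*planting_density + 10.
So canopy = 12*planting_density + 27.
yield becomes -12*planting_density - 23.
Solve -12*planting_density - 23 = 13: planting_density = (13 + 23) / -12 = -3.

planting_density = -3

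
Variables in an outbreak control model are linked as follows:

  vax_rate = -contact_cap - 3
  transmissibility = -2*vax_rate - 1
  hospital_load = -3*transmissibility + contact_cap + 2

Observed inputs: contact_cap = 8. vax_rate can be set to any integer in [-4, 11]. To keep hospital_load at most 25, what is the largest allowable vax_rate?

Intervening on vax_rate fixes its value directly, overriding its dependence on contact_cap.
Substituting into the hospital_load equation gives hospital_load = 6*vax_rate + 13.
Require 6*vax_rate + 13 ≤ 25, so vax_rate ≤ 2.
The largest integer in [-4, 11] satisfying this is 2.

vax_rate = 2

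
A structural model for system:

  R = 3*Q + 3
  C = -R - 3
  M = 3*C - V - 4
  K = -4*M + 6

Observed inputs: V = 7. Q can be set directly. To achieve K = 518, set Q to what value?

Q = 11

Substituting into the C equation gives C = -3*Q - 6.
M becomes -9*Q - 29.
So K = 36*Q + 122.
Solve 36*Q + 122 = 518: Q = (518 - 122) / 36 = 11.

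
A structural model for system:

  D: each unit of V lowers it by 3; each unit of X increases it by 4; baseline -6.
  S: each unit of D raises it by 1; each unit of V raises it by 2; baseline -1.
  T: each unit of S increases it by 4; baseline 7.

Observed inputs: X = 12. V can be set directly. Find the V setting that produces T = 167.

Substituting into the D equation gives D = -3*V + 42.
Substituting into the S equation gives S = -V + 41.
Substituting into the T equation gives T = -4*V + 171.
Solve -4*V + 171 = 167: V = (167 - 171) / -4 = 1.

V = 1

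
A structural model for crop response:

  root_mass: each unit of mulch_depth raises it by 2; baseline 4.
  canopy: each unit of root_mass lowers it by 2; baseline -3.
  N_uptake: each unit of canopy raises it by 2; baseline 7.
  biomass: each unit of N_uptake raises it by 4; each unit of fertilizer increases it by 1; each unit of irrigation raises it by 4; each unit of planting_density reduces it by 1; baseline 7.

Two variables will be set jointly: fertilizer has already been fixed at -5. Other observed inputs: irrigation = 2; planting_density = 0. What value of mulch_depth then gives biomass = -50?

With fertilizer held at -5:
Substituting into the canopy equation gives canopy = -4*mulch_depth - 11.
N_uptake becomes -8*mulch_depth - 15.
Substituting into the biomass equation gives biomass = -32*mulch_depth - 50.
Solve -32*mulch_depth - 50 = -50: mulch_depth = (-50 + 50) / -32 = 0.

mulch_depth = 0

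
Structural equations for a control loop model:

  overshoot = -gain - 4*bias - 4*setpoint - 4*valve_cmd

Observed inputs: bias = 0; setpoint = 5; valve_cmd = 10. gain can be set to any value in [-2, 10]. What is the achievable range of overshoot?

-70 to -58

Substituting into the overshoot equation gives overshoot = -gain - 60.
Linear in gain, so extremes are at the endpoints: gain = -2 gives overshoot = -58; gain = 10 gives overshoot = -70.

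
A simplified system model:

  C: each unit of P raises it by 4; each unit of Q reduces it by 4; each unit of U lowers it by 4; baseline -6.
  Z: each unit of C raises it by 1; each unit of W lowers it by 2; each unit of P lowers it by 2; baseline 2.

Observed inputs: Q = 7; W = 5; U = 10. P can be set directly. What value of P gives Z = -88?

Substituting into the C equation gives C = 4*P - 74.
Substituting into the Z equation gives Z = 2*P - 82.
Solve 2*P - 82 = -88: P = (-88 + 82) / 2 = -3.

P = -3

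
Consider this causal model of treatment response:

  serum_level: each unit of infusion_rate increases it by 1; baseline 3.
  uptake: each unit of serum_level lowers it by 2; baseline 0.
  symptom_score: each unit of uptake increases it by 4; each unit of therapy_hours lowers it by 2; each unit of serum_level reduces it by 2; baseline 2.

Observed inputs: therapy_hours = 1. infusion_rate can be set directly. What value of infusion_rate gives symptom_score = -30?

Substituting into the uptake equation gives uptake = -2*infusion_rate - 6.
Substituting into the symptom_score equation gives symptom_score = -10*infusion_rate - 30.
Solve -10*infusion_rate - 30 = -30: infusion_rate = (-30 + 30) / -10 = 0.

infusion_rate = 0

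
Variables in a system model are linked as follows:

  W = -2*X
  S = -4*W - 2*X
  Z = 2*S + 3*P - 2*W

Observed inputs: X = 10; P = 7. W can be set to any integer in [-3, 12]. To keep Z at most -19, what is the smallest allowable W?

W = 0

Intervening on W fixes its value directly, overriding its dependence on X.
Substituting into the S equation gives S = -4*W - 20.
Substituting into the Z equation gives Z = -10*W - 19.
Require -10*W - 19 ≤ -19, so W ≥ 0.
The smallest integer in [-3, 12] satisfying this is 0.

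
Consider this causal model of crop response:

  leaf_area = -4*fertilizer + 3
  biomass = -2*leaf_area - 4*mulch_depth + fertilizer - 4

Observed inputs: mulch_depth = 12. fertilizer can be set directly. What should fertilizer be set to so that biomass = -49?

fertilizer = 1

Substituting into the biomass equation gives biomass = 9*fertilizer - 58.
Solve 9*fertilizer - 58 = -49: fertilizer = (-49 + 58) / 9 = 1.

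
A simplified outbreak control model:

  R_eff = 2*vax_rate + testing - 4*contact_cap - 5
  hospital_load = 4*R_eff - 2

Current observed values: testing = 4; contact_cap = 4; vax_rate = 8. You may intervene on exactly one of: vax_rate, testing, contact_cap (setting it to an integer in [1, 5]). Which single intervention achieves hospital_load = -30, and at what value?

set vax_rate = 5

Intervening on vax_rate: with other inputs at their observed values, hospital_load = 8*vax_rate - 70. Solving for -30 gives vax_rate = 5, within [1, 5].
Intervening on testing: hospital_load = 4*testing - 22. Reaching -30 requires testing = -2, outside [1, 5].
Intervening on contact_cap: hospital_load = -16*contact_cap + 58. Reaching -30 requires contact_cap = 11/2, not an integer.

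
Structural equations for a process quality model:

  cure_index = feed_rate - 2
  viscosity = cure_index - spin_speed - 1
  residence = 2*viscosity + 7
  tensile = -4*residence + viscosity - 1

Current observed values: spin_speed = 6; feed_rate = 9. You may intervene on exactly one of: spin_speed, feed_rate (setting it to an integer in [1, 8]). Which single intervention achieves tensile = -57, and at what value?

Intervening on spin_speed: with other inputs at their observed values, tensile = 7*spin_speed - 71. Solving for -57 gives spin_speed = 2, within [1, 8].
Intervening on feed_rate: tensile = -7*feed_rate + 34. Reaching -57 requires feed_rate = 13, outside [1, 8].

set spin_speed = 2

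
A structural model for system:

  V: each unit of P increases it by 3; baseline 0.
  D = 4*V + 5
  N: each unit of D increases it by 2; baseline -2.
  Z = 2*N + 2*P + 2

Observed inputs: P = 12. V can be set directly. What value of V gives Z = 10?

V = -2

Intervening on V fixes its value directly, overriding its dependence on P.
Substituting into the N equation gives N = 8*V + 8.
Z becomes 16*V + 42.
Solve 16*V + 42 = 10: V = (10 - 42) / 16 = -2.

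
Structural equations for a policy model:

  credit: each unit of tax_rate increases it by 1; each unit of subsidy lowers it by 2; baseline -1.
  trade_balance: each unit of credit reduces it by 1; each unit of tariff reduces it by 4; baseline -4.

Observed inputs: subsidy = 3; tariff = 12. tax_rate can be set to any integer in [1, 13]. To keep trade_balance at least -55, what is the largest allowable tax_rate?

Substituting into the credit equation gives credit = tax_rate - 7.
Substituting into the trade_balance equation gives trade_balance = -tax_rate - 45.
Require -tax_rate - 45 ≥ -55, so tax_rate ≤ 10.
The largest integer in [1, 13] satisfying this is 10.

tax_rate = 10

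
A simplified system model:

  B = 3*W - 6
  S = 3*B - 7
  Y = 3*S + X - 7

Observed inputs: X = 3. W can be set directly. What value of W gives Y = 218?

Substituting into the S equation gives S = 9*W - 25.
Substituting into the Y equation gives Y = 27*W - 79.
Solve 27*W - 79 = 218: W = (218 + 79) / 27 = 11.

W = 11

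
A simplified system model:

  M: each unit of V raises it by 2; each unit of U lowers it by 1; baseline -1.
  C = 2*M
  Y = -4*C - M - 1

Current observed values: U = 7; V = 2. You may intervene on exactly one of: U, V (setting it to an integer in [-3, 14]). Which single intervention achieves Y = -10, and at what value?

set U = 2

Intervening on U: with other inputs at their observed values, Y = 9*U - 28. Solving for -10 gives U = 2, within [-3, 14].
Intervening on V: Y = -18*V + 71. Reaching -10 requires V = 9/2, not an integer.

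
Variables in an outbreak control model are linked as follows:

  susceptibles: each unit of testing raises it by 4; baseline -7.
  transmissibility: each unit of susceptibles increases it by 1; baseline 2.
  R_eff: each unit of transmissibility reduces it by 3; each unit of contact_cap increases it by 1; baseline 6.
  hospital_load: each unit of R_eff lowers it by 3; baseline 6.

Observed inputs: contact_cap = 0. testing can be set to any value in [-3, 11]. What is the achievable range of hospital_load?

Substituting into the transmissibility equation gives transmissibility = 4*testing - 5.
Substituting into the R_eff equation gives R_eff = -12*testing + 21.
Substituting into the hospital_load equation gives hospital_load = 36*testing - 57.
Linear in testing, so extremes are at the endpoints: testing = -3 gives hospital_load = -165; testing = 11 gives hospital_load = 339.

-165 to 339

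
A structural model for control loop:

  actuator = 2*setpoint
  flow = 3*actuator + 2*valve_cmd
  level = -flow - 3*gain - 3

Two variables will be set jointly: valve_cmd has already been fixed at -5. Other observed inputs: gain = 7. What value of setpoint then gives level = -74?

setpoint = 10

With valve_cmd held at -5:
Substituting into the flow equation gives flow = 6*setpoint - 10.
Substituting into the level equation gives level = -6*setpoint - 14.
Solve -6*setpoint - 14 = -74: setpoint = (-74 + 14) / -6 = 10.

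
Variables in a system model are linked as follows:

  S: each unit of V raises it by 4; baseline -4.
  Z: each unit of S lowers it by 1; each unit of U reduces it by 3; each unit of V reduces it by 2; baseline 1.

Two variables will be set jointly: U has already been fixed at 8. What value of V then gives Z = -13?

V = -1

With U held at 8:
Substituting into the Z equation gives Z = -6*V - 19.
Solve -6*V - 19 = -13: V = (-13 + 19) / -6 = -1.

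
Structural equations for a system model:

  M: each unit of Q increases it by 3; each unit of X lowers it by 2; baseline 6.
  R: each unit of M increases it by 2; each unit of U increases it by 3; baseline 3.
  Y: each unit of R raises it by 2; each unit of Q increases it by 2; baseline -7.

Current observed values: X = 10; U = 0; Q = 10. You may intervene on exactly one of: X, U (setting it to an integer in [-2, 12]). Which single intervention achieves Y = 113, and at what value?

set U = 5

Intervening on X: Y = -8*X + 163. Reaching 113 requires X = 25/4, not an integer.
Intervening on U: with other inputs at their observed values, Y = 6*U + 83. Solving for 113 gives U = 5, within [-2, 12].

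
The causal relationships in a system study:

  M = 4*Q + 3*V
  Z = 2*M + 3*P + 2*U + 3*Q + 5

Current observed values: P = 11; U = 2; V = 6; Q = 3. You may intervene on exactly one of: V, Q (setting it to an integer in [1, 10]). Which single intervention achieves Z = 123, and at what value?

Intervening on V: with other inputs at their observed values, Z = 6*V + 75. Solving for 123 gives V = 8, within [1, 10].
Intervening on Q: Z = 11*Q + 78. Reaching 123 requires Q = 45/11, not an integer.

set V = 8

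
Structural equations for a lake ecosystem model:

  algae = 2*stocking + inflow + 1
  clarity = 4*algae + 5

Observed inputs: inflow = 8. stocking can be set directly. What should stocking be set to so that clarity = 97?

stocking = 7

Substituting into the algae equation gives algae = 2*stocking + 9.
Substituting into the clarity equation gives clarity = 8*stocking + 41.
Solve 8*stocking + 41 = 97: stocking = (97 - 41) / 8 = 7.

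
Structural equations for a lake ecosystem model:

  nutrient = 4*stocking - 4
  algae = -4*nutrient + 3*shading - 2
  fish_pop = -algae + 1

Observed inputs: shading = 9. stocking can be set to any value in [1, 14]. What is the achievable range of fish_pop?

-24 to 184

Substituting into the algae equation gives algae = -16*stocking + 41.
So fish_pop = 16*stocking - 40.
Linear in stocking, so extremes are at the endpoints: stocking = 1 gives fish_pop = -24; stocking = 14 gives fish_pop = 184.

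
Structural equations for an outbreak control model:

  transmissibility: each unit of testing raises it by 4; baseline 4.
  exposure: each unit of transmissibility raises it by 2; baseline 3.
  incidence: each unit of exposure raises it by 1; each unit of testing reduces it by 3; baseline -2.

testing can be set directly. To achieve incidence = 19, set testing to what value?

testing = 2

Substituting into the exposure equation gives exposure = 8*testing + 11.
incidence becomes 5*testing + 9.
Solve 5*testing + 9 = 19: testing = (19 - 9) / 5 = 2.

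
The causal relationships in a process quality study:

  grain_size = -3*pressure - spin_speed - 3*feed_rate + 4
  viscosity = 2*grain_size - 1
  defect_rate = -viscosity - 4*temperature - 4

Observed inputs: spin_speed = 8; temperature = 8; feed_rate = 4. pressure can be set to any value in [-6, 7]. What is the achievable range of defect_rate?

Substituting into the grain_size equation gives grain_size = -3*pressure - 16.
viscosity becomes -6*pressure - 33.
This gives defect_rate = 6*pressure - 3.
Linear in pressure, so extremes are at the endpoints: pressure = -6 gives defect_rate = -39; pressure = 7 gives defect_rate = 39.

-39 to 39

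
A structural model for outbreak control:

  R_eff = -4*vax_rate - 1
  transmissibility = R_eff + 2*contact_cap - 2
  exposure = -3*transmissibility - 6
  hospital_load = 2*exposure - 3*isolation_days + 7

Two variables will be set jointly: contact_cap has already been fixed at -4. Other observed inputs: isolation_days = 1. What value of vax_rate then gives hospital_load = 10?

With contact_cap held at -4:
Substituting into the transmissibility equation gives transmissibility = -4*vax_rate - 11.
Substituting into the exposure equation gives exposure = 12*vax_rate + 27.
Substituting into the hospital_load equation gives hospital_load = 24*vax_rate + 58.
Solve 24*vax_rate + 58 = 10: vax_rate = (10 - 58) / 24 = -2.

vax_rate = -2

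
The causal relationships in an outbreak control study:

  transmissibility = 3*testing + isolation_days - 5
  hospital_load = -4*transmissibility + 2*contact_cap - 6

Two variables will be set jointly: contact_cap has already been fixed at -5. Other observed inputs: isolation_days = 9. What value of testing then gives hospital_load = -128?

With contact_cap held at -5:
Substituting into the transmissibility equation gives transmissibility = 3*testing + 4.
Substituting into the hospital_load equation gives hospital_load = -12*testing - 32.
Solve -12*testing - 32 = -128: testing = (-128 + 32) / -12 = 8.

testing = 8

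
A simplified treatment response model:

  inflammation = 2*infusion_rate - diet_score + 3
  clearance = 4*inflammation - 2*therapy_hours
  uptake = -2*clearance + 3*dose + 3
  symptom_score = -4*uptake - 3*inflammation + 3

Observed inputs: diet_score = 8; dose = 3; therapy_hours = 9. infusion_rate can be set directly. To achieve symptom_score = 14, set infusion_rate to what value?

Substituting into the inflammation equation gives inflammation = 2*infusion_rate - 5.
This gives clearance = 8*infusion_rate - 38.
uptake becomes -16*infusion_rate + 88.
Substituting into the symptom_score equation gives symptom_score = 58*infusion_rate - 334.
Solve 58*infusion_rate - 334 = 14: infusion_rate = (14 + 334) / 58 = 6.

infusion_rate = 6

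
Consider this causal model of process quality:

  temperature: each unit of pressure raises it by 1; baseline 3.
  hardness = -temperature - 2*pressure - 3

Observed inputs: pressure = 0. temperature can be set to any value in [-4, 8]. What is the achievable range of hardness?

Intervening on temperature fixes its value directly, overriding its dependence on pressure.
Substituting into the hardness equation gives hardness = -temperature - 3.
Linear in temperature, so extremes are at the endpoints: temperature = -4 gives hardness = 1; temperature = 8 gives hardness = -11.

-11 to 1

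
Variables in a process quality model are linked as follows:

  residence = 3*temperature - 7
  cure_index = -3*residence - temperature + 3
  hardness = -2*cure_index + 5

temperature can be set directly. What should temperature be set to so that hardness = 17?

Substituting into the cure_index equation gives cure_index = -10*temperature + 24.
Substituting into the hardness equation gives hardness = 20*temperature - 43.
Solve 20*temperature - 43 = 17: temperature = (17 + 43) / 20 = 3.

temperature = 3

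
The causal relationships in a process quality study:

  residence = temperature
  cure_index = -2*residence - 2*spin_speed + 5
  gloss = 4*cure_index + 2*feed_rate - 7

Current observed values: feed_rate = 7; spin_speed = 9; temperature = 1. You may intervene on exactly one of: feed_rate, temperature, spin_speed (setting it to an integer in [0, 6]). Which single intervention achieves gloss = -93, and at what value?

Intervening on feed_rate: gloss = 2*feed_rate - 67. Reaching -93 requires feed_rate = -13, outside [0, 6].
Intervening on temperature: with other inputs at their observed values, gloss = -8*temperature - 45. Solving for -93 gives temperature = 6, within [0, 6].
Intervening on spin_speed: gloss = -8*spin_speed + 19. Reaching -93 requires spin_speed = 14, outside [0, 6].

set temperature = 6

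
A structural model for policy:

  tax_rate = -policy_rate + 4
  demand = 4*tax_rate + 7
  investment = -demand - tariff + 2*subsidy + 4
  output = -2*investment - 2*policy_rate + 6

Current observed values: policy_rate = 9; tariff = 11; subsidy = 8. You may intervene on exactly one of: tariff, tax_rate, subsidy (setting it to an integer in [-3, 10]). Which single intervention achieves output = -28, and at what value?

Intervening on tariff: output = 2*tariff - 78. Reaching -28 requires tariff = 25, outside [-3, 10].
Intervening on tax_rate: output = 8*tax_rate - 16. Reaching -28 requires tax_rate = -3/2, not an integer.
Intervening on subsidy: with other inputs at their observed values, output = -4*subsidy - 24. Solving for -28 gives subsidy = 1, within [-3, 10].

set subsidy = 1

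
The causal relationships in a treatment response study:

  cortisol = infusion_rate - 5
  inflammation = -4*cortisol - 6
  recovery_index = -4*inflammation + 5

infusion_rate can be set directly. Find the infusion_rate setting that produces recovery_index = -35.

Substituting into the inflammation equation gives inflammation = -4*infusion_rate + 14.
recovery_index becomes 16*infusion_rate - 51.
Solve 16*infusion_rate - 51 = -35: infusion_rate = (-35 + 51) / 16 = 1.

infusion_rate = 1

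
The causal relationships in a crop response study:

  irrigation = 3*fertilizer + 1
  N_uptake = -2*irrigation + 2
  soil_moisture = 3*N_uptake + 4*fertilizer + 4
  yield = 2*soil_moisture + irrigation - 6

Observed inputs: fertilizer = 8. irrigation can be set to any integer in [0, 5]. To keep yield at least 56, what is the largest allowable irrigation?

Intervening on irrigation fixes its value directly, overriding its dependence on fertilizer.
Substituting into the soil_moisture equation gives soil_moisture = -6*irrigation + 42.
So yield = -11*irrigation + 78.
Require -11*irrigation + 78 ≥ 56, so irrigation ≤ 2.
The largest integer in [0, 5] satisfying this is 2.

irrigation = 2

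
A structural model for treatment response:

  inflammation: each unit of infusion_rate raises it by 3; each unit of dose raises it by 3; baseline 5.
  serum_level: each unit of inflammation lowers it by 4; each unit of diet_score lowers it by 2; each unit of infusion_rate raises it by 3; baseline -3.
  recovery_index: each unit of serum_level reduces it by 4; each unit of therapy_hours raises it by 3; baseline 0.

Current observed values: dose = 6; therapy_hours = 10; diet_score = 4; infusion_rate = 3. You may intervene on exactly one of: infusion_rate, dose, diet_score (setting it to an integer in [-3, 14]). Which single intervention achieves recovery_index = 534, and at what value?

Intervening on infusion_rate: recovery_index = 36*infusion_rate + 442. Reaching 534 requires infusion_rate = 23/9, not an integer.
Intervening on dose: recovery_index = 48*dose + 262. Reaching 534 requires dose = 17/3, not an integer.
Intervening on diet_score: with other inputs at their observed values, recovery_index = 8*diet_score + 518. Solving for 534 gives diet_score = 2, within [-3, 14].

set diet_score = 2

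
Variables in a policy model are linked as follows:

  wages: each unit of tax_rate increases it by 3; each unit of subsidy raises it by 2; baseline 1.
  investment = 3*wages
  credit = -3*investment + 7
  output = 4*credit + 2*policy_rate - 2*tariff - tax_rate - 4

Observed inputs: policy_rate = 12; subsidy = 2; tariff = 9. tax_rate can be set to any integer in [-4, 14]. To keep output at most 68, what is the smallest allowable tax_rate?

tax_rate = -2

Substituting into the wages equation gives wages = 3*tax_rate + 5.
investment becomes 9*tax_rate + 15.
credit becomes -27*tax_rate - 38.
So output = -109*tax_rate - 150.
Require -109*tax_rate - 150 ≤ 68, so tax_rate ≥ -2.
The smallest integer in [-4, 14] satisfying this is -2.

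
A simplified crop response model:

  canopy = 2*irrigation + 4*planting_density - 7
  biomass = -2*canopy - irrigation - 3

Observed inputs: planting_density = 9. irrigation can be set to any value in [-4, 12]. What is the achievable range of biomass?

-121 to -41

Substituting into the canopy equation gives canopy = 2*irrigation + 29.
Substituting into the biomass equation gives biomass = -5*irrigation - 61.
Linear in irrigation, so extremes are at the endpoints: irrigation = -4 gives biomass = -41; irrigation = 12 gives biomass = -121.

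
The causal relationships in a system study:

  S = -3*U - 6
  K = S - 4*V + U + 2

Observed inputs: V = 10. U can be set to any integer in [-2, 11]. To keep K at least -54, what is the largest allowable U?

U = 5

Substituting into the K equation gives K = -2*U - 44.
Require -2*U - 44 ≥ -54, so U ≤ 5.
The largest integer in [-2, 11] satisfying this is 5.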